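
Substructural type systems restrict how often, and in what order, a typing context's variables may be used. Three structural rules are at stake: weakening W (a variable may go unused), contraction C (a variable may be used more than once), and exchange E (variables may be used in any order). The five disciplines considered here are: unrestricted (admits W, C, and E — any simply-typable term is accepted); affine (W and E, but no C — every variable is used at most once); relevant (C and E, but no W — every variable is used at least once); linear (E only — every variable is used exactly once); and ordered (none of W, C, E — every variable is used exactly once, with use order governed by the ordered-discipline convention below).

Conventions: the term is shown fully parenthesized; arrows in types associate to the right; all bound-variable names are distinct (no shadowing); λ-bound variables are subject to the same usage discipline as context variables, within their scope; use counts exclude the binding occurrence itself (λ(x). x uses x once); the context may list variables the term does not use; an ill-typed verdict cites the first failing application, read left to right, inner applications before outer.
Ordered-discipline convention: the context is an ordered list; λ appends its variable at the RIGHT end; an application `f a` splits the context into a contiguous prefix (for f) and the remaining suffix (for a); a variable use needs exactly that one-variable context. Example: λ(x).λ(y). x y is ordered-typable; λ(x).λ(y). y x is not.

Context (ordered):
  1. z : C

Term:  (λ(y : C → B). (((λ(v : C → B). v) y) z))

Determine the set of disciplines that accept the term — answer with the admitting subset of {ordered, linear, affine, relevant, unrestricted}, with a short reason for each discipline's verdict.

accepted by: linear, affine, relevant, unrestricted
counts: z: 1×, y (λ-bound): 1×, v (λ-bound): 1×
left-to-right use order: v, y, z
typing: well-typed at (C → B) → B
ordered: ✗, no ordered split (uses run v, y, z)
linear: ✓, single use per variable (z, y, v)
affine: ✓, at most one use each (z, y, v)
relevant: ✓, z, y, v: all used, weakening unneeded
unrestricted: ✓, typability at (C → B) → B is all that's needed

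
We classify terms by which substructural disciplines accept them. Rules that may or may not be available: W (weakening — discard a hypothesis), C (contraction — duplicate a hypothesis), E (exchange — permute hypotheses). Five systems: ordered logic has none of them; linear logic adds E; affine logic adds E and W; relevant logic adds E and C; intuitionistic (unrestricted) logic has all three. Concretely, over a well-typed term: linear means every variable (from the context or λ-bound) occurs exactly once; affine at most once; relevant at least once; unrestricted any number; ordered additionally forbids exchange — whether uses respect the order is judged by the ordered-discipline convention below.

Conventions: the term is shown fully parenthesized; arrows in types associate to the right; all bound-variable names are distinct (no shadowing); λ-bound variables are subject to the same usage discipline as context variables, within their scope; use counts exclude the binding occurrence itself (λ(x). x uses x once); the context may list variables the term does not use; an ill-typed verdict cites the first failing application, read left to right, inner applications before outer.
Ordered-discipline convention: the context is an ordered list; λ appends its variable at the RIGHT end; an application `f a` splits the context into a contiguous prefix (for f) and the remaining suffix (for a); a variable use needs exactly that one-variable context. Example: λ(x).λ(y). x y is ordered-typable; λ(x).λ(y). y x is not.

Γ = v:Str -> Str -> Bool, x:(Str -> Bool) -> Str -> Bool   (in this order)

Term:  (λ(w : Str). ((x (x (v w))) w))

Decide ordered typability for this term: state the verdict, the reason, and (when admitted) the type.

no — x ×2, w ×2 used more than once (contraction)
usage: v: 1; x: 2; w [bound]: 2
use order (left to right): x, x, v, w, w
typing: ✓ — Str -> Bool
summary: ordered ✗ · linear ✗ · affine ✗ · relevant ✓ · unrestricted ✓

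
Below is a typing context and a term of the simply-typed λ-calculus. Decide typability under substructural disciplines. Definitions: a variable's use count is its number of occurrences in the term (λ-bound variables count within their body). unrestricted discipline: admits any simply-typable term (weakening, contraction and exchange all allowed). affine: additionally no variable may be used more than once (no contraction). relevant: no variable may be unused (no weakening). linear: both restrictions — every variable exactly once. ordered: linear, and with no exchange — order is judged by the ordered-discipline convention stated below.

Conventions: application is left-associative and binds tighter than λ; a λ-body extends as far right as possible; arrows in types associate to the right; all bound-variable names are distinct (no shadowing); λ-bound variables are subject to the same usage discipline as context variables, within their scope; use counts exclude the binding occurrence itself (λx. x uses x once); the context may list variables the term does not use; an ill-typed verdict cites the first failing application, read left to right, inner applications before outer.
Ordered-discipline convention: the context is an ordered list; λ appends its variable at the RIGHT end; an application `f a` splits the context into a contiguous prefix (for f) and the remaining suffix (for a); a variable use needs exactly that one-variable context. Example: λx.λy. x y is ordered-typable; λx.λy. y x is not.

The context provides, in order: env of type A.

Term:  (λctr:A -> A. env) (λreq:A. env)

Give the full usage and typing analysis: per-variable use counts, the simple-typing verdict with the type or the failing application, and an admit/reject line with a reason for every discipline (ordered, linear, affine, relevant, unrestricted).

counts: env ×2; ctr (bound) ×0; req (bound) ×0
order of uses: env, env
typing: well-typed — term : A
ordered ✗ (repeated use of env ×2; ctr, req left unused)
linear ✗ (repeated use of env ×2; ctr, req left unused)
affine ✗ (repeated use of env ×2)
relevant ✗ (ctr, req left unused)
unrestricted ✓ (simply typable at A; W, C, E all held)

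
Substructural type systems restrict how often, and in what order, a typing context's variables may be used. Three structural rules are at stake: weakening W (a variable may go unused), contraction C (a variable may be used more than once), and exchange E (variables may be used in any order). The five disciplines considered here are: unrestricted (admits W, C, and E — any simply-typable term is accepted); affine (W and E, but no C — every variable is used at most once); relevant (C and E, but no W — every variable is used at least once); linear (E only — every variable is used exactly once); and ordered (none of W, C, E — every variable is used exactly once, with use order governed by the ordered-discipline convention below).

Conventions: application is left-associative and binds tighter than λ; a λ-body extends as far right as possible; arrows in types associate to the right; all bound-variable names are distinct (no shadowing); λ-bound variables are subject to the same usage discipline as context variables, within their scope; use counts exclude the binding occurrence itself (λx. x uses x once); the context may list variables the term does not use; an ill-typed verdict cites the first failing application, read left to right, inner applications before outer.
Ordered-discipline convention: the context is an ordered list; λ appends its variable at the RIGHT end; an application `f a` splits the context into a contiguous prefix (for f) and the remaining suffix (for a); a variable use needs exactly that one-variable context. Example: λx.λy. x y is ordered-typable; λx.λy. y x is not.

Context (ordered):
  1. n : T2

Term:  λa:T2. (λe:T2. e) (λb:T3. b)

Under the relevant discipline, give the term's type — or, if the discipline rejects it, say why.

not well-typed under relevant — not simply typable
usage: n=0; a [bound]=0; e [bound]=1; b [bound]=1
uses in reading order: e, b
typing: ill-typed: argument of type T3 -> T3 where T2 is required
per-discipline verdicts: ordered ✗, linear ✗, affine ✗, relevant ✗, unrestricted ✗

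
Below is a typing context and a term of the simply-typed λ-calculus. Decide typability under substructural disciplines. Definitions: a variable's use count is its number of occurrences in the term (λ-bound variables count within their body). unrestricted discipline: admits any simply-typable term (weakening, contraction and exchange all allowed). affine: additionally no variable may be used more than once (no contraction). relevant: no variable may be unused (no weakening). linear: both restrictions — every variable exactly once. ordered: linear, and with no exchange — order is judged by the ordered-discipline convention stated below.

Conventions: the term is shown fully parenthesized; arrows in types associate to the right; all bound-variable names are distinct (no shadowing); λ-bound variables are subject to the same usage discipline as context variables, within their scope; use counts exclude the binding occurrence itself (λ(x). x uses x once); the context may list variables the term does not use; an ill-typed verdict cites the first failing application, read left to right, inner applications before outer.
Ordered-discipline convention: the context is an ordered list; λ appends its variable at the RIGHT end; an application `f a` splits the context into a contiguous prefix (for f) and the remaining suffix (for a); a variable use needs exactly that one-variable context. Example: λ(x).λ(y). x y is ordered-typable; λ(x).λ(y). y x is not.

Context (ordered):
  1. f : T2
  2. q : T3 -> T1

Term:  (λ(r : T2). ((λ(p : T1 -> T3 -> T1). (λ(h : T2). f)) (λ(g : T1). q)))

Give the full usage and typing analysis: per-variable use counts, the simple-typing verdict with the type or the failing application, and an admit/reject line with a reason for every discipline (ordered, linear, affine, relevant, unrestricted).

usage: f: 1, q: 1, r [bound]: 0, p [bound]: 0, h [bound]: 0, g [bound]: 0
order of uses: f, q
typing: well-typed at T2 -> T2 -> T2
ordered ✗ (unused: r, p, h, g — weakening required)
linear ✗ (unused: r, p, h, g — weakening required)
affine ✓ (none of f, q, r, p, h, g used more than once)
relevant ✗ (unused: r, p, h, g — weakening required)
unrestricted ✓ (simply typable at T2 -> T2 -> T2; W, C, E all held)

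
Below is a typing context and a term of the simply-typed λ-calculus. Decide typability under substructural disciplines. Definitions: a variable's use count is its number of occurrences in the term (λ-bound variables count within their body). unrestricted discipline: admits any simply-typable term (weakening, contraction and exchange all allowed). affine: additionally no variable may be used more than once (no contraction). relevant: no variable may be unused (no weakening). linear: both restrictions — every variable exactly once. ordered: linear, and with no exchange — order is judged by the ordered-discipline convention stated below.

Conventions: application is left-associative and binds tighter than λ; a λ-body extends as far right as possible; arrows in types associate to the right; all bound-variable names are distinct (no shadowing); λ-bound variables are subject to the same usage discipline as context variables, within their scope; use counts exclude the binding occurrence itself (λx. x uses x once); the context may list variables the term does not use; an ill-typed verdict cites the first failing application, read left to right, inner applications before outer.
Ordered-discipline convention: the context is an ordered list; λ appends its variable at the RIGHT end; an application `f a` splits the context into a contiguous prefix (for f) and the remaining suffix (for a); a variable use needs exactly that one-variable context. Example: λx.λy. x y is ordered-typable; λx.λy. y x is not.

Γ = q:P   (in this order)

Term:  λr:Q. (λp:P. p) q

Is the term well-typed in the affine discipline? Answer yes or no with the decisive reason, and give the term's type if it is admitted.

yes — at most one use each (q, r, p); term : Q -> P
use counts: q: 1×, r [bound]: 0×, p [bound]: 1×
uses in reading order: p, q
typing: the term checks, with type Q -> P
all disciplines: ordered ✗ | linear ✗ | affine ✓ | relevant ✗ | unrestricted ✓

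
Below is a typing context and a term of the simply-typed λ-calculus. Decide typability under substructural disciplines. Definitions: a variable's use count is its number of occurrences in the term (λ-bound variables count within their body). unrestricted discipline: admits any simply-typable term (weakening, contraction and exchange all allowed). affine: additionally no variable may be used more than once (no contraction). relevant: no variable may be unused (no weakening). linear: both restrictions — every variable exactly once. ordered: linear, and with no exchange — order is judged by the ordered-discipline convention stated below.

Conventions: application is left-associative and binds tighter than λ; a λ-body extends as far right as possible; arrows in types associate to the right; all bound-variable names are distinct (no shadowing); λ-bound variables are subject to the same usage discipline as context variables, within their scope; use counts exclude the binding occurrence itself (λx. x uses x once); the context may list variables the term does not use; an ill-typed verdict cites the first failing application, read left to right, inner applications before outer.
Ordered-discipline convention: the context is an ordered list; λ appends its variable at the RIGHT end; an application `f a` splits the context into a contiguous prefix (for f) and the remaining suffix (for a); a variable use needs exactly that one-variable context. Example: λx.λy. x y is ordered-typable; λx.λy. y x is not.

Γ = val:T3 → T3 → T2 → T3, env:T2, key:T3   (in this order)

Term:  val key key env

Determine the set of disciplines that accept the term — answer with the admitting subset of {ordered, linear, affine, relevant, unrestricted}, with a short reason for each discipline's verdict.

admitted by: relevant, unrestricted
usage: val: 1, env: 1, key: 2
left-to-right use order: val, key, key, env
typing: ✓ — T3
ordered: ✗, needs contraction — key ×2
linear: ✗, needs contraction — key ×2
affine: ✗, needs contraction — key ×2
relevant: ✓, val, env, key: all used, weakening unneeded
unrestricted: ✓, simply typable at T3; W, C, E all held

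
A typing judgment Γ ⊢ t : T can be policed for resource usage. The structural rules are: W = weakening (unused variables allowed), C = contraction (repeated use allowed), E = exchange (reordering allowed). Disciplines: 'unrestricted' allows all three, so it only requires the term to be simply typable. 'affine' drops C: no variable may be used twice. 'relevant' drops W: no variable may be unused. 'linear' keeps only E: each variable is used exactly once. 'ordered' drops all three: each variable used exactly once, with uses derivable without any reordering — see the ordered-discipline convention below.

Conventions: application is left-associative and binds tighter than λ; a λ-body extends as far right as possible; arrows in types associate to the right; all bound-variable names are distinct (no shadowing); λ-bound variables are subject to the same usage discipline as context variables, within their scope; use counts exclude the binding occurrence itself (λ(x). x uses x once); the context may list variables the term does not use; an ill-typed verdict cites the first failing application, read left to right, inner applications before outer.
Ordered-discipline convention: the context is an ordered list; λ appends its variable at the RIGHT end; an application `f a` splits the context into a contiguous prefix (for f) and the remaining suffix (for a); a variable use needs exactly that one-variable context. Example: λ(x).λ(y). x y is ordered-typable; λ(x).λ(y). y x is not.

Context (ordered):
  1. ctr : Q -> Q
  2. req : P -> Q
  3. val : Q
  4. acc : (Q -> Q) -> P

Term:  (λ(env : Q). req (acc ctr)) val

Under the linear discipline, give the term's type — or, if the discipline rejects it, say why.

not well-typed under linear — env never used (weakening)
usage: ctr: 1×, req: 1×, val: 1×, acc: 1×, env (bound): 0×
use order (left to right): req, acc, ctr, val
typing: well-typed — term : Q
all disciplines: ordered ✗, linear ✗, affine ✓, relevant ✗, unrestricted ✓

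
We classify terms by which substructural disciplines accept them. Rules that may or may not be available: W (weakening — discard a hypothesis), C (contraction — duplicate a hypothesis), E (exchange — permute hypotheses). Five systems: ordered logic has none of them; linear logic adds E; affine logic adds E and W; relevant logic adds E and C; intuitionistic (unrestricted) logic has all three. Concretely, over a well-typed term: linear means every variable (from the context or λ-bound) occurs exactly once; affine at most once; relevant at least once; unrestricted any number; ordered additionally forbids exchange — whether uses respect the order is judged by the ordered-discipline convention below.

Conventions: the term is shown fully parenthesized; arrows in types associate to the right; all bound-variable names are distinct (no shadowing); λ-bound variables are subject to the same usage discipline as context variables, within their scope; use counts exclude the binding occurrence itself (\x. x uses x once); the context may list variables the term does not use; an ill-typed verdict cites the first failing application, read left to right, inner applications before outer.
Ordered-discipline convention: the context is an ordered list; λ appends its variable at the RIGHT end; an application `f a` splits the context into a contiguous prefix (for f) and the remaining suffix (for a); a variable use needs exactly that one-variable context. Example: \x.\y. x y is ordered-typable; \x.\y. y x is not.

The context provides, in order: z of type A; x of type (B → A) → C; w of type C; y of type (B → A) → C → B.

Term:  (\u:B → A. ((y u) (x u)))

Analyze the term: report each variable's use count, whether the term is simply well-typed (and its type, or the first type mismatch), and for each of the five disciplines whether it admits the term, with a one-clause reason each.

use counts: z ×0; x ×1; w ×0; y ×1; u [bound] ×2
use order (left to right): y, u, x, u
typing: the term checks, with type (B → A) → B
ordered ✗ (repeated use of u ×2; z, w left unused)
linear ✗ (repeated use of u ×2; z, w left unused)
affine ✗ (repeated use of u ×2)
relevant ✗ (z, w left unused)
unrestricted ✓ (typability at (B → A) → B is all that's needed)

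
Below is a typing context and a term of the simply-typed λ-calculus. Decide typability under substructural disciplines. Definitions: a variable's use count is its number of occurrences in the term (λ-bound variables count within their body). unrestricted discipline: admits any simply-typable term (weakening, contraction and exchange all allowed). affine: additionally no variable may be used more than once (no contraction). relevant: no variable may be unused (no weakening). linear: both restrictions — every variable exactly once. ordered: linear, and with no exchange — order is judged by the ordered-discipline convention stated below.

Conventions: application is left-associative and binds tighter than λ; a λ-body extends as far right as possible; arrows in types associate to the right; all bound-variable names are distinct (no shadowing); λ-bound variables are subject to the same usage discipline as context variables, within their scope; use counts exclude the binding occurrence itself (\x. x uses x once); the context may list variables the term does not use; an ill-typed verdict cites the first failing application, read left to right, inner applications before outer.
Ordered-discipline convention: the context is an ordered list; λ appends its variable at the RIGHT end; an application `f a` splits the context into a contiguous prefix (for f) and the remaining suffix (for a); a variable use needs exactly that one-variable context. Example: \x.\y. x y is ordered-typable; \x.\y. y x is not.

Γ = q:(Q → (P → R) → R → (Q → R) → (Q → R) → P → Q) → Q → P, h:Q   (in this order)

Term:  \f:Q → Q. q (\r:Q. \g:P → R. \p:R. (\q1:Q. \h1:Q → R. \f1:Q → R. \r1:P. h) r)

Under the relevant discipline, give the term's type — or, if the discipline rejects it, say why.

not well-typed under relevant — unused: f, g, p, q1, h1, f1, r1 — weakening required
variable uses: q: 1; h: 1; f (λ-bound): 0; r (λ-bound): 1; g (λ-bound): 0; p (λ-bound): 0; q1 (λ-bound): 0; h1 (λ-bound): 0; f1 (λ-bound): 0; r1 (λ-bound): 0
order of uses: q, h, r
typing: the term checks, with type (Q → Q) → Q → P
summary: ordered ✗ | linear ✗ | affine ✓ | relevant ✗ | unrestricted ✓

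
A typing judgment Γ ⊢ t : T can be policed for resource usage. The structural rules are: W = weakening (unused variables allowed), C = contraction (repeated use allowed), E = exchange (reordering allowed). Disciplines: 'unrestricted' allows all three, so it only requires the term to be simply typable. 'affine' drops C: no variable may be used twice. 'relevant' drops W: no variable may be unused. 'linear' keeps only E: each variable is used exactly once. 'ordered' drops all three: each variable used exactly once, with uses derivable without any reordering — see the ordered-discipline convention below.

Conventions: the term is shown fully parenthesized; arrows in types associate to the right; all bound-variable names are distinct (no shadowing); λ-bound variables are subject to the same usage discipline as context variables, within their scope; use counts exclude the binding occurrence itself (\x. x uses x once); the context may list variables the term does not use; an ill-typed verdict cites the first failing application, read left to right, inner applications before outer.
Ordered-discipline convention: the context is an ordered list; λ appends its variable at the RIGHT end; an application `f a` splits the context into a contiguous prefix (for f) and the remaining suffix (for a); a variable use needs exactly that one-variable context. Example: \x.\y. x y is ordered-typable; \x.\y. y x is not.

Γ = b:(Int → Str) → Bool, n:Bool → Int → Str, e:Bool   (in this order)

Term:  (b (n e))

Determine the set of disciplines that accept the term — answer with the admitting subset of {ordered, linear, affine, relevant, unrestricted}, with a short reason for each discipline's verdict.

admitting disciplines: ordered, linear, affine, relevant, unrestricted
use counts: b ×1, n ×1, e ×1
uses in reading order: b, n, e
typing: well-typed — term : Bool
ordered: ✓, b, n, e: once each, no exchange needed
linear: ✓, each of b, n, e used exactly once
affine: ✓, at most one use each (b, n, e)
relevant: ✓, b, n, e: all used, weakening unneeded
unrestricted: ✓, well-typed at Bool; no restrictions here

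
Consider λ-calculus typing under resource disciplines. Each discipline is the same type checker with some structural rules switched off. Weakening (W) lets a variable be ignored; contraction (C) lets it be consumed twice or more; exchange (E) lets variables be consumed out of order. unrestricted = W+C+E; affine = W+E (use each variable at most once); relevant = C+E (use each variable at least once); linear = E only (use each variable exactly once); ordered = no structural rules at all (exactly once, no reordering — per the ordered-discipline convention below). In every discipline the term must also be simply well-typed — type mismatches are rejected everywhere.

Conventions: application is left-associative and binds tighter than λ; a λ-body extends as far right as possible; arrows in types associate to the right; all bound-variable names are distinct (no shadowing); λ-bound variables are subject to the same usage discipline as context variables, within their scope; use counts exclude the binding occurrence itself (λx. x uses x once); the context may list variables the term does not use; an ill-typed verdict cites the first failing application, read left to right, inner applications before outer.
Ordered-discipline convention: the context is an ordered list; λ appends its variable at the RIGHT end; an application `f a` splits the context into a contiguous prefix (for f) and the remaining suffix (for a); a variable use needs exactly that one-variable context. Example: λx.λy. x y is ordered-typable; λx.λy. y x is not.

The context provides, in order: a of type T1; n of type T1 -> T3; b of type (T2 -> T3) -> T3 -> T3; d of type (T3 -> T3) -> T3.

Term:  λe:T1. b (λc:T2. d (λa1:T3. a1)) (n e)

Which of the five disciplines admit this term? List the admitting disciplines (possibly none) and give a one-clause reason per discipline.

admitted in: affine, unrestricted
variable uses: a ×0, n ×1, b ×1, d ×1, e (bound) ×1, c (bound) ×0, a1 (bound) ×1
uses in reading order: b, d, a1, n, e
typing: ✓ — T1 -> T3
ordered: ✗, a, c left unused
linear: ✗, a, c left unused
affine: ✓, none of a, n, b, d, e, c, a1 used more than once
relevant: ✗, a, c left unused
unrestricted: ✓, type-checks (T1 -> T3) and nothing is barred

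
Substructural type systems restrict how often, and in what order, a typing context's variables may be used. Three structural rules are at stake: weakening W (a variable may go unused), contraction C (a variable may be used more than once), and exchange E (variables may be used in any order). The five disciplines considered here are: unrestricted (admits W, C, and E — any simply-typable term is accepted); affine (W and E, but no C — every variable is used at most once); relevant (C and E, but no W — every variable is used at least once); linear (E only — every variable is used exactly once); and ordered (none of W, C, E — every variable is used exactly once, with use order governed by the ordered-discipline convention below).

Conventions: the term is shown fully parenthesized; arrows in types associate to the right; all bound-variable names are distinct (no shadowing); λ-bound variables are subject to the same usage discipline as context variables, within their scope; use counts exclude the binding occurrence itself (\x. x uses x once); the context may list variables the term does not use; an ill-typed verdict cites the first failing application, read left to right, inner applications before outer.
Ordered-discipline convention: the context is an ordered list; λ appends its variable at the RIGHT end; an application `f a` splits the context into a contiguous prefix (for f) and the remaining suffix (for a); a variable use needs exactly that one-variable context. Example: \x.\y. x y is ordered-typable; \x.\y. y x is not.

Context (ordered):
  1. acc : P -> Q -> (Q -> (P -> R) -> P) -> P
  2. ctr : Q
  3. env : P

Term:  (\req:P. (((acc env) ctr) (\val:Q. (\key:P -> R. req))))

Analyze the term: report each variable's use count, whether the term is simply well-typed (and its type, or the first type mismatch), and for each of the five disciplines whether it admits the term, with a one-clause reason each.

use counts: acc: 1, ctr: 1, env: 1, req [bound]: 1, val [bound]: 0, key [bound]: 0
order of uses: acc, env, ctr, req
typing: well-typed at P -> P
ordered: ✗, unused: val, key — weakening required
linear: ✗, unused: val, key — weakening required
affine: ✓, acc, ctr, env, req, val, key: no repeats, contraction unneeded
relevant: ✗, unused: val, key — weakening required
unrestricted: ✓, type-checks (P -> P) and nothing is barred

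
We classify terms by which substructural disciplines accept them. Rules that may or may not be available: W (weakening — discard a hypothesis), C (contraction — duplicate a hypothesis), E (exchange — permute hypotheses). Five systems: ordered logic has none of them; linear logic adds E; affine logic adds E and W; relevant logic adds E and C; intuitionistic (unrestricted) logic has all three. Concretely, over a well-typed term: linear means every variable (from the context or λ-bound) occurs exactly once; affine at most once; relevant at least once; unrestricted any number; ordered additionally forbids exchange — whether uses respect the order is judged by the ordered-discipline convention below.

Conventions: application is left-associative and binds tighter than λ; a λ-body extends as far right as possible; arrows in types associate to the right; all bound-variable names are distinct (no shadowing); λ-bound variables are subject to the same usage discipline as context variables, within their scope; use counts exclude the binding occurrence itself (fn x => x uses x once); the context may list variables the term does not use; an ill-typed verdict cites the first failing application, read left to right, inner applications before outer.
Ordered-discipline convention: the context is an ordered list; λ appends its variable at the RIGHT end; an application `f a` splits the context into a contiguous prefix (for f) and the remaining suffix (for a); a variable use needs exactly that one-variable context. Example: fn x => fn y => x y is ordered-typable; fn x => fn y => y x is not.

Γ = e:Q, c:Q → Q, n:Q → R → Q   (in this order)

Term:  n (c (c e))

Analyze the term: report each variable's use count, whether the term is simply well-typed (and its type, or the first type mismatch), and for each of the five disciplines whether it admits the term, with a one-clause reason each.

use counts: e ×1, c ×2, n ×1
order of uses: n, c, c, e
typing: well-typed at R → Q
ordered: ✗ — repeated use of c ×2
linear: ✗ — repeated use of c ×2
affine: ✗ — repeated use of c ×2
relevant: ✓ — at least one use each (e, c, n)
unrestricted: ✓ — well-typed at R → Q; no restrictions here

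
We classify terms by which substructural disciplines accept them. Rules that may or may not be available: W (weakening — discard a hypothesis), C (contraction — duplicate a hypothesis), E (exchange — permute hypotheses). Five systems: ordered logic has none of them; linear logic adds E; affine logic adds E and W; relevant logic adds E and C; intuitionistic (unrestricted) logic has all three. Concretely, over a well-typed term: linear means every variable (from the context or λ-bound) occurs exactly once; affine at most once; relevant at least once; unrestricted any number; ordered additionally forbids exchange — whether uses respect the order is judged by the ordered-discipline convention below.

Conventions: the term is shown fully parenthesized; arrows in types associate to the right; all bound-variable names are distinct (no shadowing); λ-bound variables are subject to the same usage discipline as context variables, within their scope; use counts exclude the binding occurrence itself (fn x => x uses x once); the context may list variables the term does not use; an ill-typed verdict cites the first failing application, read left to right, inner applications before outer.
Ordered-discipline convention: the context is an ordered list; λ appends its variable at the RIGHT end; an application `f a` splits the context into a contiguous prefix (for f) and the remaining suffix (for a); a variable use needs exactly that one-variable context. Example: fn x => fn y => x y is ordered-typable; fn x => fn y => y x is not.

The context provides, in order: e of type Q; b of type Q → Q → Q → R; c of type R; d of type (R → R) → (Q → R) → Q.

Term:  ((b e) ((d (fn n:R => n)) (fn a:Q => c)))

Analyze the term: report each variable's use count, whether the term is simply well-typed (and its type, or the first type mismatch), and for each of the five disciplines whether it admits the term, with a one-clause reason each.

use counts: e: 1×, b: 1×, c: 1×, d: 1×, n [bound]: 1×, a [bound]: 0×
uses in reading order: b, e, d, n, c
typing: well-typed — term : Q → R
ordered: ✗ — needs weakening: a unused
linear: ✗ — needs weakening: a unused
affine: ✓ — no duplicate uses among e, b, c, d, n, a
relevant: ✗ — needs weakening: a unused
unrestricted: ✓ — type-checks (Q → R) and nothing is barred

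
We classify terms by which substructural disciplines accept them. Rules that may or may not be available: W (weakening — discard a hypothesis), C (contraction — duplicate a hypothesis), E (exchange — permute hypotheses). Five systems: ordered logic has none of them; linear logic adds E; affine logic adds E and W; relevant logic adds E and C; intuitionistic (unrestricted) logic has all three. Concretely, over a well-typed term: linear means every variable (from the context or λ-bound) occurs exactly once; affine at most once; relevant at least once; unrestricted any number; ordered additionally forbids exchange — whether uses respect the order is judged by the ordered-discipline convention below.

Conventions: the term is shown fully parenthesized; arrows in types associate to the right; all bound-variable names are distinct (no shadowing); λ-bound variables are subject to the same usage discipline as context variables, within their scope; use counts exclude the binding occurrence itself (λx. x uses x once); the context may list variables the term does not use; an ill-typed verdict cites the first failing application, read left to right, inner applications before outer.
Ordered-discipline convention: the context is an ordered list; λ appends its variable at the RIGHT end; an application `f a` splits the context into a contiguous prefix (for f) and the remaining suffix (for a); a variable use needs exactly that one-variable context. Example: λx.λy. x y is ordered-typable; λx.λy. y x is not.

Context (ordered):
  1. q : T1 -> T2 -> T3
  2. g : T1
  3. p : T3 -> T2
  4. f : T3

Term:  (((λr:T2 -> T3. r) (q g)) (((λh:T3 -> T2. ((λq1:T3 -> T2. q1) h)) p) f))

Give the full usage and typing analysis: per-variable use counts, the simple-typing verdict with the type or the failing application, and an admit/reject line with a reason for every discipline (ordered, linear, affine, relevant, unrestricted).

variable uses: q=1; g=1; p=1; f=1; r [bound]=1; h [bound]=1; q1 [bound]=1
use order (left to right): r, q, g, q1, h, p, f
typing: ✓ — T3
ordered ✓ (q, g, p, f, r, h, q1: once each, no exchange needed)
linear ✓ (q, g, p, f, r, h, q1: one use apiece)
affine ✓ (none of q, g, p, f, r, h, q1 used more than once)
relevant ✓ (q, g, p, f, r, h, q1: all used, weakening unneeded)
unrestricted ✓ (simply typable at T3; W, C, E all held)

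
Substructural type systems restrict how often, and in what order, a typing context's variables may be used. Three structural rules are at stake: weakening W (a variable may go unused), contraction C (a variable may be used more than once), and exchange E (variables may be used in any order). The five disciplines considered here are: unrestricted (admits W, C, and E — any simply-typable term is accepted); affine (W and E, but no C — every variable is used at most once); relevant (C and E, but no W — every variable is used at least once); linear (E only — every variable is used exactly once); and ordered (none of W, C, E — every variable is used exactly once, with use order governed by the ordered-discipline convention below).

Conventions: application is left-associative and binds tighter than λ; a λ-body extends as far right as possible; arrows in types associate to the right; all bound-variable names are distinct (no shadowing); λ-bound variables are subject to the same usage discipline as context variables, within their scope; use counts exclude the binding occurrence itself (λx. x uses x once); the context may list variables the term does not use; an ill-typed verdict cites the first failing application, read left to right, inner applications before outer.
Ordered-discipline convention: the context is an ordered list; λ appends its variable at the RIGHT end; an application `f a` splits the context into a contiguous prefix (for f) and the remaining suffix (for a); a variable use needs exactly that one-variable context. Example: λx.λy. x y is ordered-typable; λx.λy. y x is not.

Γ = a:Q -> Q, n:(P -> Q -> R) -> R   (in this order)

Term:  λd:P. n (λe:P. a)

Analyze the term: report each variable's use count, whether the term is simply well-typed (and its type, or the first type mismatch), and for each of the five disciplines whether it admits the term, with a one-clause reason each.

variable uses: a: 1×, n: 1×, d (λ-bound): 0×, e (λ-bound): 0×
left-to-right use order: n, a
typing: ill-typed: argument of type P -> Q -> Q where P -> Q -> R is required
ordered: ✗, a type mismatch blocks all five
linear: ✗, the type mismatch rejects it
affine: ✗, not simply typable
relevant: ✗, fails simple typing
unrestricted: ✗, a type mismatch blocks all five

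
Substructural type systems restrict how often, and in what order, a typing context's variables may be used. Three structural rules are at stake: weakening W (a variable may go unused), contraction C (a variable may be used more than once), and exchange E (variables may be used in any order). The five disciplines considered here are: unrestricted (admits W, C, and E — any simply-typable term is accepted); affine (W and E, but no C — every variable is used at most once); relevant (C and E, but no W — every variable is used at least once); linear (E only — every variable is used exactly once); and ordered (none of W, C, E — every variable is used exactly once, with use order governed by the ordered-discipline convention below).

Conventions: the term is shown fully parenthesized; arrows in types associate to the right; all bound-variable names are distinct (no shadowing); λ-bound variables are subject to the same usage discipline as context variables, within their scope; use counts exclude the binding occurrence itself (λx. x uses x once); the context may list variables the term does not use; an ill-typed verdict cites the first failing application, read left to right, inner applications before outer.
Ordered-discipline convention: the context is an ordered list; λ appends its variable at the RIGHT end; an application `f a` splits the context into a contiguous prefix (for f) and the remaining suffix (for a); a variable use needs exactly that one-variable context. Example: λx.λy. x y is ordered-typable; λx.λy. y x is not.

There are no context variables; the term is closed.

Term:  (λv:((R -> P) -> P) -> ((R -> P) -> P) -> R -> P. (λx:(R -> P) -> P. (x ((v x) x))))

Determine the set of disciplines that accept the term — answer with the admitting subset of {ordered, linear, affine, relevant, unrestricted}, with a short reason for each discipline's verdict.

admitting disciplines: relevant, unrestricted
variable uses: v (bound): 1, x (bound): 3
left-to-right use order: x, v, x, x
typing: well-typed at (((R -> P) -> P) -> ((R -> P) -> P) -> R -> P) -> ((R -> P) -> P) -> P
ordered: ✗, needs contraction — x ×3
linear: ✗, needs contraction — x ×3
affine: ✗, needs contraction — x ×3
relevant: ✓, none of v, x goes unused
unrestricted: ✓, simply typable at (((R -> P) -> P) -> ((R -> P) -> P) -> R -> P) -> ((R -> P) -> P) -> P; W, C, E all held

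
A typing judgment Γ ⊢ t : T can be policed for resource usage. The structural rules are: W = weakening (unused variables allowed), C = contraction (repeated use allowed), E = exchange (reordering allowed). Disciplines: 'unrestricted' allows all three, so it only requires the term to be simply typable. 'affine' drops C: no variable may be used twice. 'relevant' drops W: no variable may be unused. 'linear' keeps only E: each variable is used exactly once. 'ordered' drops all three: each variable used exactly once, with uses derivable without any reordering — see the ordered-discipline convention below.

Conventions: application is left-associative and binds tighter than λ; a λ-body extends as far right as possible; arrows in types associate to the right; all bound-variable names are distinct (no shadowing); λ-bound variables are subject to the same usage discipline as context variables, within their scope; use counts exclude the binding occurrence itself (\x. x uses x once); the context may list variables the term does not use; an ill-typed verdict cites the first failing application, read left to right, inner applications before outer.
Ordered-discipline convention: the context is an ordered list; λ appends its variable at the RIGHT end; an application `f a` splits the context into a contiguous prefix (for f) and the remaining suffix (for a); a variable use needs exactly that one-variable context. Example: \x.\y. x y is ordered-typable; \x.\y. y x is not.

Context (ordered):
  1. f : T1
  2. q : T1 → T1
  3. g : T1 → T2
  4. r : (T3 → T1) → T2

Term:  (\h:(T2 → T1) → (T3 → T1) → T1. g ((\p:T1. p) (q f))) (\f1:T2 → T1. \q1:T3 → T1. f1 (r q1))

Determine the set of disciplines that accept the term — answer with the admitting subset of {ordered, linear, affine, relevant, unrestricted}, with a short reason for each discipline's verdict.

admitting disciplines: affine, unrestricted
counts: f=1; q=1; g=1; r=1; h [bound]=0; p [bound]=1; f1 [bound]=1; q1 [bound]=1
uses in reading order: g, p, q, f, f1, r, q1
typing: well-typed — term : T2
ordered: ✗ — h left unused
linear: ✗ — h left unused
affine: ✓ — none of f, q, g, r, h, p, f1, q1 used more than once
relevant: ✗ — h left unused
unrestricted: ✓ — type-checks (T2) and nothing is barred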